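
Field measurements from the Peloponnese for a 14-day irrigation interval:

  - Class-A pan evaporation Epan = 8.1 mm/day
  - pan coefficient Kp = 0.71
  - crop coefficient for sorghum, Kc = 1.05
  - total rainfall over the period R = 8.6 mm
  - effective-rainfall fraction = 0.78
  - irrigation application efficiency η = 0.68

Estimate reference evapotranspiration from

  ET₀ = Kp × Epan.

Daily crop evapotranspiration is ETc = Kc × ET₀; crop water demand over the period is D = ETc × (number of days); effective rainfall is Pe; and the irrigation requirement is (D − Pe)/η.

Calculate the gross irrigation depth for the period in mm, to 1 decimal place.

ET₀ = 0.71 × 8.1 = 5.7510 mm/d
ETc = Kc × ET₀ = 1.05 × 5.7510 = 6.0386 mm/d
Crop demand D = ETc × 14 d = 6.0386 × 14 = 84.540 mm
Pe = 0.78 × 8.6 = 6.708 mm
D − Pe = 84.540 − 6.708 = 77.832 mm
Gross irrigation = 77.832 / 0.68 = 114.459 mm

114.5 mm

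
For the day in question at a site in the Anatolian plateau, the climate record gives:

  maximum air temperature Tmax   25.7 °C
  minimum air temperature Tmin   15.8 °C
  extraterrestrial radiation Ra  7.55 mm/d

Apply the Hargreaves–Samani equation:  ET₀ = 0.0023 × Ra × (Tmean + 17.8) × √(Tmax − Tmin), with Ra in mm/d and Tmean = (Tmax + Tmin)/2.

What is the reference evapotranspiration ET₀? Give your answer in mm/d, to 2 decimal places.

Tmean = (25.7 + 15.8)/2 = 20.75 °C
ET₀ = 0.0023 × 7.55 × (20.75 + 17.8) × √9.9 = 0.0023 × 7.55 × 38.55 × 3.1464 = 2.1063 mm/d

2.11 mm/d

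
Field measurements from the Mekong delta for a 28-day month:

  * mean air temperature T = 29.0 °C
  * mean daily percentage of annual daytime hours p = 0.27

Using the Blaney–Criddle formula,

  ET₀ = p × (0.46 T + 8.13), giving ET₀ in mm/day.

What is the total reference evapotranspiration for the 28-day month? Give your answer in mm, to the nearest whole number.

162 mm

ET₀ = 0.27 × (0.46 × 29.0 + 8.13) = 0.27 × 21.470 = 5.7969 mm/d
Monthly total = 5.7969 × 28 = 162.313 mm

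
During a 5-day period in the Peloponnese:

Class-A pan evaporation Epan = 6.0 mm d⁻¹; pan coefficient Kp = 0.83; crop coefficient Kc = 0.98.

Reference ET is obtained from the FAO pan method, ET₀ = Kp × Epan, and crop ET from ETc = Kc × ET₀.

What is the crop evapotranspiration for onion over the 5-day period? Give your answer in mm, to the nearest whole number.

24 mm

ET₀ = 0.83 × 6.0 = 4.9800 mm/d
ETc = Kc × ET₀ = 0.98 × 4.9800 = 4.8804 mm/d
Over 5 days: 4.8804 × 5 = 24.402 mm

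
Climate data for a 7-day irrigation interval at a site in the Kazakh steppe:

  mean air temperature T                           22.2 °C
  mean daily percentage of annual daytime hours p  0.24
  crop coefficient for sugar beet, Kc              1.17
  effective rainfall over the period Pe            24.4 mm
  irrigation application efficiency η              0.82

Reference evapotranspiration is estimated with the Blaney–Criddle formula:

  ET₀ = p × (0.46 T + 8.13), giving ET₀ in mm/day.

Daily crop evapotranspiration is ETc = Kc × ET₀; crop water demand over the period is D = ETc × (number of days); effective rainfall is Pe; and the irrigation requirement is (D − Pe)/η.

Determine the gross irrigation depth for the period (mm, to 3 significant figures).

14.2 mm

ET₀ = 0.24 × (0.46 × 22.2 + 8.13) = 0.24 × 18.342 = 4.4021 mm/d
ETc = Kc × ET₀ = 1.17 × 4.4021 = 5.1505 mm/d
Crop demand D = ETc × 7 d = 5.1505 × 7 = 36.054 mm
D − Pe = 36.054 − 24.4 = 11.654 mm
Gross irrigation = 11.654 / 0.82 = 14.212 mm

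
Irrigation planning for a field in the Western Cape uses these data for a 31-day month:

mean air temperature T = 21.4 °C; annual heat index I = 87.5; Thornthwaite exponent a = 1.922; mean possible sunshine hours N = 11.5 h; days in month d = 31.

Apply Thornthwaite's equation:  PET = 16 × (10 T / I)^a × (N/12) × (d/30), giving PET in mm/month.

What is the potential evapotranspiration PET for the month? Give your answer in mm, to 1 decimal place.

10T/I = 10 × 21.4 / 87.5 = 2.4457
(10T/I)^a = 2.4457^1.922 = 5.5784
Uncorrected PET = 16 × 5.5784 = 89.254 mm
Correction = (N/12)(d/30) = (11.5/12)(31/30) = 0.9903
PET = 89.254 × 0.9903 = 88.388 mm/month

88.4 mm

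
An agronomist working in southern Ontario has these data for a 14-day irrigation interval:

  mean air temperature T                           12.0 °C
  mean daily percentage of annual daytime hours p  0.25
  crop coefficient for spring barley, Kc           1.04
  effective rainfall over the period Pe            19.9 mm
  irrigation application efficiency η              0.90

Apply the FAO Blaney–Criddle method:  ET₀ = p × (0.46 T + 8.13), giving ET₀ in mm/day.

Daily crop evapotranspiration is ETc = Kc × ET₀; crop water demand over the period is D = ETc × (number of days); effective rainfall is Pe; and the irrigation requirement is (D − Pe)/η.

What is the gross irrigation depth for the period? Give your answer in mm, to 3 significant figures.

33.1 mm

ET₀ = 0.25 × (0.46 × 12.0 + 8.13) = 0.25 × 13.650 = 3.4125 mm/d
ETc = Kc × ET₀ = 1.04 × 3.4125 = 3.5490 mm/d
Crop demand D = ETc × 14 d = 3.5490 × 14 = 49.686 mm
D − Pe = 49.686 − 19.9 = 29.786 mm
Gross irrigation = 29.786 / 0.90 = 33.096 mm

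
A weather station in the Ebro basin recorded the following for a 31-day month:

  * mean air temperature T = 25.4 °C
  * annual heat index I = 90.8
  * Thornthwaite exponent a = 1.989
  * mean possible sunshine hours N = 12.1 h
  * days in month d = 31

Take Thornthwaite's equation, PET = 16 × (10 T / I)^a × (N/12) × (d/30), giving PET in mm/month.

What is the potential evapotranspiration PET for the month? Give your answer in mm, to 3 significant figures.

10T/I = 10 × 25.4 / 90.8 = 2.7974
(10T/I)^a = 2.7974^1.989 = 7.7374
Uncorrected PET = 16 × 7.7374 = 123.798 mm
Correction = (N/12)(d/30) = (12.1/12)(31/30) = 1.0419
PET = 123.798 × 1.0419 = 128.985 mm/month

129 mm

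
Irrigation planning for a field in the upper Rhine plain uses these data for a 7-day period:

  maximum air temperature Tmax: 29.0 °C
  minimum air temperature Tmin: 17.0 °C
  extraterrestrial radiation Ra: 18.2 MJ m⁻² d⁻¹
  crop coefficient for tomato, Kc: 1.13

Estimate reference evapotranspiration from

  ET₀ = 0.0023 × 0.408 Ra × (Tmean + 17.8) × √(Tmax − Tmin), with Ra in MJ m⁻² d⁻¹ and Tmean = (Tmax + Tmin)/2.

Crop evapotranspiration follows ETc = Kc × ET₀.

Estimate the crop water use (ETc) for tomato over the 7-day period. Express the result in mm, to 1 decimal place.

19.1 mm

Tmean = (29.0 + 17.0)/2 = 23.00 °C
0.408 Ra = 0.408 × 18.2 = 7.4256 mm/d equivalent
ET₀ = 0.0023 × 7.4256 × (23.00 + 17.8) × √12.0 = 0.0023 × 7.4256 × 40.80 × 3.4641 = 2.4138 mm/d
ETc = Kc × ET₀ = 1.13 × 2.4138 = 2.7276 mm/d
Over 7 days: 2.7276 × 7 = 19.093 mm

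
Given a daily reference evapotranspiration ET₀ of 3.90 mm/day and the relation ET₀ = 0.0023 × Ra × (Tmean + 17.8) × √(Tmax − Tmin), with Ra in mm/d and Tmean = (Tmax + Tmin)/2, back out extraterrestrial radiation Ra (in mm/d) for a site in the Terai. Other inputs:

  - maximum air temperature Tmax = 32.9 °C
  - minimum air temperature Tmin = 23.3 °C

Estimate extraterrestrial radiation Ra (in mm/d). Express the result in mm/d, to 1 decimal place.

Tmean = 28.10 °C; √ΔT = 3.0984
Ra = ET₀ / [0.0023 × (Tmean+17.8) × √ΔT] = 3.90 / (0.0023 × 45.90 × 3.0984) = 11.923 mm/d

11.9 mm/d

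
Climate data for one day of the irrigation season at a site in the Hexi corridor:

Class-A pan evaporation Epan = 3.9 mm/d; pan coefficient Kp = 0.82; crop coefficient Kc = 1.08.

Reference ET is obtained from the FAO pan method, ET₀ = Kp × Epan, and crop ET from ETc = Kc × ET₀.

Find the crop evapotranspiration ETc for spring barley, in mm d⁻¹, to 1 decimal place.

3.5 mm d⁻¹

ET₀ = 0.82 × 3.9 = 3.1980 mm/d
ETc = Kc × ET₀ = 1.08 × 3.1980 = 3.4538 mm/d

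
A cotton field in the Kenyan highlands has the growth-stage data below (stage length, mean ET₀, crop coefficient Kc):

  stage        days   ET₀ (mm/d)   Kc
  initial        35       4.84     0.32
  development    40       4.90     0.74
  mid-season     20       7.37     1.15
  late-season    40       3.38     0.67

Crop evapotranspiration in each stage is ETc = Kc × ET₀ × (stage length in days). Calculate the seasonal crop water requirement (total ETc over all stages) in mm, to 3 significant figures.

459 mm

initial: 0.32 × 4.84 × 35 = 54.21 mm
development: 0.74 × 4.90 × 40 = 145.04 mm
mid-season: 1.15 × 7.37 × 20 = 169.51 mm
late-season: 0.67 × 3.38 × 40 = 90.58 mm
Seasonal total = 459.34 mm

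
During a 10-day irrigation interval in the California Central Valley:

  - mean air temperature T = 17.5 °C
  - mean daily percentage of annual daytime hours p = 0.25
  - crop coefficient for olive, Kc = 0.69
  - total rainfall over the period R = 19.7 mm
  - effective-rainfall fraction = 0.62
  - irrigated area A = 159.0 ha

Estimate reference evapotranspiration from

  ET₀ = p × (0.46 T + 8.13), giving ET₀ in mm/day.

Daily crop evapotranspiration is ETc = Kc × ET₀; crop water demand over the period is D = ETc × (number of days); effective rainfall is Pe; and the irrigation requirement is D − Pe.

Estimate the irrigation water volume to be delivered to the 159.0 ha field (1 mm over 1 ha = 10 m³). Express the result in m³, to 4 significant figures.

24960 m³

ET₀ = 0.25 × (0.46 × 17.5 + 8.13) = 0.25 × 16.180 = 4.0450 mm/d
ETc = Kc × ET₀ = 0.69 × 4.0450 = 2.7911 mm/d
Crop demand D = ETc × 10 d = 2.7911 × 10 = 27.911 mm
Pe = 0.62 × 19.7 = 12.214 mm
D − Pe = 27.911 − 12.214 = 15.697 mm
Volume = 15.697 mm × 159.0 ha × 10 = 24958.2 m³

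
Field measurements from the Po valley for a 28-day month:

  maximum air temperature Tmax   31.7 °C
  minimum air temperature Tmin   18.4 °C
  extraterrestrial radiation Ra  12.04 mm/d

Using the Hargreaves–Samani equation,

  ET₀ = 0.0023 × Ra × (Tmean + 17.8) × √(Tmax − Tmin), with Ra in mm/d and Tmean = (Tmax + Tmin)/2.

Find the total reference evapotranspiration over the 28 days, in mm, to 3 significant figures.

121 mm

Tmean = (31.7 + 18.4)/2 = 25.05 °C
ET₀ = 0.0023 × 12.04 × (25.05 + 17.8) × √13.3 = 0.0023 × 12.04 × 42.85 × 3.6469 = 4.3274 mm/d
Over 28 days: 4.3274 × 28 = 121.167 mm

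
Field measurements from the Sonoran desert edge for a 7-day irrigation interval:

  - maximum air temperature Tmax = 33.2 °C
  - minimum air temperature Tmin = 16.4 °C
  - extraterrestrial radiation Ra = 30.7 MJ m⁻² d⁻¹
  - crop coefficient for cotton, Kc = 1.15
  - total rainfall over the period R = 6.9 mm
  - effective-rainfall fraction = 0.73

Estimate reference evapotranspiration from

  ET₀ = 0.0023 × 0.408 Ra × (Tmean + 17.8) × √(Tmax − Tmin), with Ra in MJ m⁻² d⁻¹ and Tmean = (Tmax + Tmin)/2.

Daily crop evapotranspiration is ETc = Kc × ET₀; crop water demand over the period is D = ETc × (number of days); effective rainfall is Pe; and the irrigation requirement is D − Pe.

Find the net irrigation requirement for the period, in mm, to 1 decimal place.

Tmean = (33.2 + 16.4)/2 = 24.80 °C
0.408 Ra = 0.408 × 30.7 = 12.5256 mm/d equivalent
ET₀ = 0.0023 × 12.5256 × (24.80 + 17.8) × √16.8 = 0.0023 × 12.5256 × 42.60 × 4.0988 = 5.0303 mm/d
ETc = Kc × ET₀ = 1.15 × 5.0303 = 5.7848 mm/d
Crop demand D = ETc × 7 d = 5.7848 × 7 = 40.494 mm
Pe = 0.73 × 6.9 = 5.037 mm
D − Pe = 40.494 − 5.037 = 35.457 mm

35.5 mm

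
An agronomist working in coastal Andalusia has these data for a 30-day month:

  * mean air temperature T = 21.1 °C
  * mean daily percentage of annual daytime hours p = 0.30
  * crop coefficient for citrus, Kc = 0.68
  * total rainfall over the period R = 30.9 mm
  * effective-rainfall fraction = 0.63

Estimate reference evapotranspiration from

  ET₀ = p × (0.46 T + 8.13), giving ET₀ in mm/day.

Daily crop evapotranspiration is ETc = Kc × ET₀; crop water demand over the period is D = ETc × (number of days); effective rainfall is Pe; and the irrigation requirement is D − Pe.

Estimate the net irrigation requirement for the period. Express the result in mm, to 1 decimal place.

ET₀ = 0.30 × (0.46 × 21.1 + 8.13) = 0.30 × 17.836 = 5.3508 mm/d
ETc = Kc × ET₀ = 0.68 × 5.3508 = 3.6385 mm/d
Crop demand D = ETc × 30 d = 3.6385 × 30 = 109.155 mm
Pe = 0.63 × 30.9 = 19.467 mm
D − Pe = 109.155 − 19.467 = 89.688 mm

89.7 mm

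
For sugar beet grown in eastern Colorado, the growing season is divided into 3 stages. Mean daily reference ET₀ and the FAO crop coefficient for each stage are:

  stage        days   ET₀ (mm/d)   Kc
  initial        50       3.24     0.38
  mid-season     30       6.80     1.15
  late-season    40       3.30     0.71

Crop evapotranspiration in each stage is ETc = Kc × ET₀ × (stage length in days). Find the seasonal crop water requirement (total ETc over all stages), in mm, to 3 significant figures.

initial: 0.38 × 3.24 × 50 = 61.56 mm
mid-season: 1.15 × 6.80 × 30 = 234.60 mm
late-season: 0.71 × 3.30 × 40 = 93.72 mm
Seasonal total = 389.88 mm

390 mm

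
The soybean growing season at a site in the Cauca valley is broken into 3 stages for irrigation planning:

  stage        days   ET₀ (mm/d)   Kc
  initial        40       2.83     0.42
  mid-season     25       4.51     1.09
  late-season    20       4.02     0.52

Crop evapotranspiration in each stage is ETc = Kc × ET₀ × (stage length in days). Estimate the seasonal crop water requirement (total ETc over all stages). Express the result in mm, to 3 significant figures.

212 mm

initial: 0.42 × 2.83 × 40 = 47.54 mm
mid-season: 1.09 × 4.51 × 25 = 122.90 mm
late-season: 0.52 × 4.02 × 20 = 41.81 mm
Seasonal total = 212.25 mm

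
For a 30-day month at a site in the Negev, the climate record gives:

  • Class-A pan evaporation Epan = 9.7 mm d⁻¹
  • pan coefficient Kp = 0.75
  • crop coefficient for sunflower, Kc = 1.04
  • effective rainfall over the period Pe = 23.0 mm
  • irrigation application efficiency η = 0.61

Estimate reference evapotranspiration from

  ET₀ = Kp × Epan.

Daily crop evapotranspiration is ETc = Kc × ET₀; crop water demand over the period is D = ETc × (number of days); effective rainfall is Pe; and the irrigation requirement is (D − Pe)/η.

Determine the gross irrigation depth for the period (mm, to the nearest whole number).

ET₀ = 0.75 × 9.7 = 7.2750 mm/d
ETc = Kc × ET₀ = 1.04 × 7.2750 = 7.5660 mm/d
Crop demand D = ETc × 30 d = 7.5660 × 30 = 226.980 mm
D − Pe = 226.980 − 23.0 = 203.980 mm
Gross irrigation = 203.980 / 0.61 = 334.393 mm

334 mm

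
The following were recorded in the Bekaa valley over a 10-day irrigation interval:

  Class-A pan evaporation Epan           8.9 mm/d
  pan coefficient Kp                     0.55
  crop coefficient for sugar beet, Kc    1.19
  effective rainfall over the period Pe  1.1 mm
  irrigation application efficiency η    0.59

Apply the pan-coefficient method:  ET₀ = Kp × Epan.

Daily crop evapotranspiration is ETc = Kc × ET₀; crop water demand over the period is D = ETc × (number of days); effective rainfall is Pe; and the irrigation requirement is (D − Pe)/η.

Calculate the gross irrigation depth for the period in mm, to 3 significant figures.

96.9 mm

ET₀ = 0.55 × 8.9 = 4.8950 mm/d
ETc = Kc × ET₀ = 1.19 × 4.8950 = 5.8251 mm/d
Crop demand D = ETc × 10 d = 5.8251 × 10 = 58.251 mm
D − Pe = 58.251 − 1.1 = 57.151 mm
Gross irrigation = 57.151 / 0.59 = 96.866 mm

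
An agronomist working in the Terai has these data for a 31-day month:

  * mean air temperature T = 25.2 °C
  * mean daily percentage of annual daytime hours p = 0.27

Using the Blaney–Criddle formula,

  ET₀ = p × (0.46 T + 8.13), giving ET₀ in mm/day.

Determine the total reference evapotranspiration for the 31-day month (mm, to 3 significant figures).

ET₀ = 0.27 × (0.46 × 25.2 + 8.13) = 0.27 × 19.722 = 5.3249 mm/d
Monthly total = 5.3249 × 31 = 165.072 mm

165 mm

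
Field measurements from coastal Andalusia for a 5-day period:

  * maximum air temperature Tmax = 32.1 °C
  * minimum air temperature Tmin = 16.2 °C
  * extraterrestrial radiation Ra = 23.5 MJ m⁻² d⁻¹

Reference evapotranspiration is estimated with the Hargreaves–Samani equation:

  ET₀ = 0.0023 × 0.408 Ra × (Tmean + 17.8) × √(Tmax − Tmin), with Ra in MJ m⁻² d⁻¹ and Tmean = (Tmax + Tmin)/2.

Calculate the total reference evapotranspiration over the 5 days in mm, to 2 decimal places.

18.44 mm

Tmean = (32.1 + 16.2)/2 = 24.15 °C
0.408 Ra = 0.408 × 23.5 = 9.5880 mm/d equivalent
ET₀ = 0.0023 × 9.5880 × (24.15 + 17.8) × √15.9 = 0.0023 × 9.5880 × 41.95 × 3.9875 = 3.6888 mm/d
Over 5 days: 3.6888 × 5 = 18.444 mm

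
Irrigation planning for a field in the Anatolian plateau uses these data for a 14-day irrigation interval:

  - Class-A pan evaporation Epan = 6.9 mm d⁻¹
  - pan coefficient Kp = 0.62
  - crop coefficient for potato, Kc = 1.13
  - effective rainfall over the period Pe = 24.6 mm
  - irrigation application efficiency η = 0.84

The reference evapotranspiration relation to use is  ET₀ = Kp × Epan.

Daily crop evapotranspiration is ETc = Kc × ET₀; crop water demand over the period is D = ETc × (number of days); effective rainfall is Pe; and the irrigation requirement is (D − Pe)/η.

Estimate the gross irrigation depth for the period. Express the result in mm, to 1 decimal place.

51.3 mm

ET₀ = 0.62 × 6.9 = 4.2780 mm/d
ETc = Kc × ET₀ = 1.13 × 4.2780 = 4.8341 mm/d
Crop demand D = ETc × 14 d = 4.8341 × 14 = 67.677 mm
D − Pe = 67.677 − 24.6 = 43.077 mm
Gross irrigation = 43.077 / 0.84 = 51.282 mm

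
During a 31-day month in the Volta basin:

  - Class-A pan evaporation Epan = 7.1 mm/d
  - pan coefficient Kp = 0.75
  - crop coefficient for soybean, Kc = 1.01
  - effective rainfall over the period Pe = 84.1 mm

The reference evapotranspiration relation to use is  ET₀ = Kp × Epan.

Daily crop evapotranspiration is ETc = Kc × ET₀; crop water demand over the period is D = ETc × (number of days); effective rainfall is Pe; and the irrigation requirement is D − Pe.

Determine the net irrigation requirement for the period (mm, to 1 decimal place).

ET₀ = 0.75 × 7.1 = 5.3250 mm/d
ETc = Kc × ET₀ = 1.01 × 5.3250 = 5.3783 mm/d
Crop demand D = ETc × 31 d = 5.3783 × 31 = 166.727 mm
D − Pe = 166.727 − 84.1 = 82.627 mm

82.6 mm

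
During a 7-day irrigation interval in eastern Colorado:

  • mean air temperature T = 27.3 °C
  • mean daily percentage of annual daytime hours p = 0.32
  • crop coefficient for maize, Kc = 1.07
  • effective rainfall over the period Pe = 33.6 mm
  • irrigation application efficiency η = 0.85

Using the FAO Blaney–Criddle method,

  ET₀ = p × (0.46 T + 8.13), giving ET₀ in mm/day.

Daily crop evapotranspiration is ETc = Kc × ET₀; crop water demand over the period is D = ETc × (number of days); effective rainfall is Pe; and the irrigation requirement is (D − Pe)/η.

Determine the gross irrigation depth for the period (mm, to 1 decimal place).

ET₀ = 0.32 × (0.46 × 27.3 + 8.13) = 0.32 × 20.688 = 6.6202 mm/d
ETc = Kc × ET₀ = 1.07 × 6.6202 = 7.0836 mm/d
Crop demand D = ETc × 7 d = 7.0836 × 7 = 49.585 mm
D − Pe = 49.585 − 33.6 = 15.985 mm
Gross irrigation = 15.985 / 0.85 = 18.806 mm

18.8 mm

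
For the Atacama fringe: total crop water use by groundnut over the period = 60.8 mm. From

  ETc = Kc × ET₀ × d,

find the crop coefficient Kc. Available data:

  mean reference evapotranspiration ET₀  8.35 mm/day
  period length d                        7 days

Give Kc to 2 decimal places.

1.04

ETc = Kc × ET₀ × d  ⇒  Kc = ETc / (ET₀ × d)
Kc = 60.8 / (8.35 × 7) = 60.8 / 58.45 = 1.0402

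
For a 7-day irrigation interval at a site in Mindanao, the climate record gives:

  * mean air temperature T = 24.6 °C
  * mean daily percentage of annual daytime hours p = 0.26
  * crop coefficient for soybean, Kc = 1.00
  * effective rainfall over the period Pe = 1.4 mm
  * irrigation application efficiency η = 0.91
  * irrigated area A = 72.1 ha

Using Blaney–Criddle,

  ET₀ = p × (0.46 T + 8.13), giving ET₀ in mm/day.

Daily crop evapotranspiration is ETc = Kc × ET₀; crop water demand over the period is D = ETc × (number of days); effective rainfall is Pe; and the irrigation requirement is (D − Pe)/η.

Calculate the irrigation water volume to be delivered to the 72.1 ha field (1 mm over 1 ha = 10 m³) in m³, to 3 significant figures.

26900 m³

ET₀ = 0.26 × (0.46 × 24.6 + 8.13) = 0.26 × 19.446 = 5.0560 mm/d
ETc = Kc × ET₀ = 1.00 × 5.0560 = 5.0560 mm/d
Crop demand D = ETc × 7 d = 5.0560 × 7 = 35.392 mm
D − Pe = 35.392 − 1.4 = 33.992 mm
Gross irrigation = 33.992 / 0.91 = 37.354 mm
Volume = 37.354 mm × 72.1 ha × 10 = 26932.2 m³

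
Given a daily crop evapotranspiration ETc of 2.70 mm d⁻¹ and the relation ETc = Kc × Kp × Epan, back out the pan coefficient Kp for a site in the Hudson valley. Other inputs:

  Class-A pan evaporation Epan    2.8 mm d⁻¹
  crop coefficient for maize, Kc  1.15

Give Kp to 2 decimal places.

ETc = Kc × Kp × Epan  ⇒  Kp = ETc / (Kc × Epan)
Kp = 2.70 / (1.15 × 2.8) = 2.70 / 3.220 = 0.8385

0.84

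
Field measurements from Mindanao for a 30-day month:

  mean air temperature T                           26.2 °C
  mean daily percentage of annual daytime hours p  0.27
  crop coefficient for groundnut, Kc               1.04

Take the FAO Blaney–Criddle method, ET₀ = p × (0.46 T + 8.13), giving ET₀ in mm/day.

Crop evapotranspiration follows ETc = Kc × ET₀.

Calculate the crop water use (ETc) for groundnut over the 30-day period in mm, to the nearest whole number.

170 mm

ET₀ = 0.27 × (0.46 × 26.2 + 8.13) = 0.27 × 20.182 = 5.4491 mm/d
ETc = Kc × ET₀ = 1.04 × 5.4491 = 5.6671 mm/d
Over 30 days: 5.6671 × 30 = 170.013 mm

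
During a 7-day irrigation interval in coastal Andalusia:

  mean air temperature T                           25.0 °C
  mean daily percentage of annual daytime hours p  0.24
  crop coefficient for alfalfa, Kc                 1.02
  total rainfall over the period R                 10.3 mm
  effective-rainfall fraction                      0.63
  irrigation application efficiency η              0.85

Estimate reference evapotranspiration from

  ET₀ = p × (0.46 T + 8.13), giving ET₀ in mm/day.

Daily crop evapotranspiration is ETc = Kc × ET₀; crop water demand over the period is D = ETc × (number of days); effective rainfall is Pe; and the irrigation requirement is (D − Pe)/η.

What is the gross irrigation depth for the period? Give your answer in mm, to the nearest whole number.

32 mm

ET₀ = 0.24 × (0.46 × 25.0 + 8.13) = 0.24 × 19.630 = 4.7112 mm/d
ETc = Kc × ET₀ = 1.02 × 4.7112 = 4.8054 mm/d
Crop demand D = ETc × 7 d = 4.8054 × 7 = 33.638 mm
Pe = 0.63 × 10.3 = 6.489 mm
D − Pe = 33.638 − 6.489 = 27.149 mm
Gross irrigation = 27.149 / 0.85 = 31.940 mm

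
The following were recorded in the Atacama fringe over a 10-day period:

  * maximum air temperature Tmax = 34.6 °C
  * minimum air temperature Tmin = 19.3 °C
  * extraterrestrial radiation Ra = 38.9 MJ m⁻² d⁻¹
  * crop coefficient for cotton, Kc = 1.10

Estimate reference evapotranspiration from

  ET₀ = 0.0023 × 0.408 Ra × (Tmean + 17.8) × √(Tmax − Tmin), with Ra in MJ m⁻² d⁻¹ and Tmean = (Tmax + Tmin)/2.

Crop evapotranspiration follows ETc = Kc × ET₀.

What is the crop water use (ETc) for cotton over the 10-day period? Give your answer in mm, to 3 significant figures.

Tmean = (34.6 + 19.3)/2 = 26.95 °C
0.408 Ra = 0.408 × 38.9 = 15.8712 mm/d equivalent
ET₀ = 0.0023 × 15.8712 × (26.95 + 17.8) × √15.3 = 0.0023 × 15.8712 × 44.75 × 3.9115 = 6.3896 mm/d
ETc = Kc × ET₀ = 1.10 × 6.3896 = 7.0286 mm/d
Over 10 days: 7.0286 × 10 = 70.286 mm

70.3 mm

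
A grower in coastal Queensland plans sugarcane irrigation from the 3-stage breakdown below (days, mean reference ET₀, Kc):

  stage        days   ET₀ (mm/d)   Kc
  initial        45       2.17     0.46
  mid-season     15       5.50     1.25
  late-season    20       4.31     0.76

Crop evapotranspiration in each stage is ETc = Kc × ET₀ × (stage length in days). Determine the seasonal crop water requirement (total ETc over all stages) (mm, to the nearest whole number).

214 mm

initial: 0.46 × 2.17 × 45 = 44.92 mm
mid-season: 1.25 × 5.50 × 15 = 103.13 mm
late-season: 0.76 × 4.31 × 20 = 65.51 mm
Seasonal total = 213.56 mm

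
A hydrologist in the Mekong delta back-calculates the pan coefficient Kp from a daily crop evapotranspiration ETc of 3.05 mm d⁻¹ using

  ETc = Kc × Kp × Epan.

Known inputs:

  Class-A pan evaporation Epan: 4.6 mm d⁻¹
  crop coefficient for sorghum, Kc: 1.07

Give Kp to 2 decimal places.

0.62

ETc = Kc × Kp × Epan  ⇒  Kp = ETc / (Kc × Epan)
Kp = 3.05 / (1.07 × 4.6) = 3.05 / 4.922 = 0.6197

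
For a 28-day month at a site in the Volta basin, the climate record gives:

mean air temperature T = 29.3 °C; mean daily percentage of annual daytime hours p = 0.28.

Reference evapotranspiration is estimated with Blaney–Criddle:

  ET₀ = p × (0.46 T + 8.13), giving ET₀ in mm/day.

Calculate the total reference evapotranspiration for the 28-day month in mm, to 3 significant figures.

ET₀ = 0.28 × (0.46 × 29.3 + 8.13) = 0.28 × 21.608 = 6.0502 mm/d
Monthly total = 6.0502 × 28 = 169.406 mm

169 mm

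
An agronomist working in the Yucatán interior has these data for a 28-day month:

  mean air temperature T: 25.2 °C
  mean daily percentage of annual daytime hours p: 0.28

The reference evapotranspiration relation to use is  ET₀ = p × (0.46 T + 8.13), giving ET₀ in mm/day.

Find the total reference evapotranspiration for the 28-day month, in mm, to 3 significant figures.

ET₀ = 0.28 × (0.46 × 25.2 + 8.13) = 0.28 × 19.722 = 5.5222 mm/d
Monthly total = 5.5222 × 28 = 154.622 mm

155 mm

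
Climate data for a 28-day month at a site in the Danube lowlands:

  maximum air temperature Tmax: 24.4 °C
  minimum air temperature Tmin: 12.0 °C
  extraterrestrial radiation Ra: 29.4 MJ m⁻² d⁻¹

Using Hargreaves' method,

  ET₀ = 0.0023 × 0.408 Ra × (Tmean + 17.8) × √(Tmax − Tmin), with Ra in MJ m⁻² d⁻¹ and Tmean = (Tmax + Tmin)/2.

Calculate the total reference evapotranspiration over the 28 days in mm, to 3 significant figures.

Tmean = (24.4 + 12.0)/2 = 18.20 °C
0.408 Ra = 0.408 × 29.4 = 11.9952 mm/d equivalent
ET₀ = 0.0023 × 11.9952 × (18.20 + 17.8) × √12.4 = 0.0023 × 11.9952 × 36.00 × 3.5214 = 3.4975 mm/d
Over 28 days: 3.4975 × 28 = 97.930 mm

97.9 mm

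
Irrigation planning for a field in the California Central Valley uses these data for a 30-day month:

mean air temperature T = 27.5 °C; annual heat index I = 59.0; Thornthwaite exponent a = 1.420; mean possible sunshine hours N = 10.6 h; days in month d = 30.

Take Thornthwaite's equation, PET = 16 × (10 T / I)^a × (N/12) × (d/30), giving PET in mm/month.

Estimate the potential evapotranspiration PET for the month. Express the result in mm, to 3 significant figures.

10T/I = 10 × 27.5 / 59.0 = 4.6610
(10T/I)^a = 4.6610^1.420 = 8.8969
Uncorrected PET = 16 × 8.8969 = 142.350 mm
Correction = (N/12)(d/30) = (10.6/12)(30/30) = 0.8833
PET = 142.350 × 0.8833 = 125.738 mm/month

126 mm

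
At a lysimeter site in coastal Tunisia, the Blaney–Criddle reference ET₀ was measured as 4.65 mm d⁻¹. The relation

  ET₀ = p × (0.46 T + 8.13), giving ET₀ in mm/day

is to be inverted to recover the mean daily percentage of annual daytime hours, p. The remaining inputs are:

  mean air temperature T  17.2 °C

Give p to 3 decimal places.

0.290

p = ET₀ / (0.46 T + 8.13) = 4.65 / (0.46 × 17.2 + 8.13) = 4.65 / 16.042 = 0.2899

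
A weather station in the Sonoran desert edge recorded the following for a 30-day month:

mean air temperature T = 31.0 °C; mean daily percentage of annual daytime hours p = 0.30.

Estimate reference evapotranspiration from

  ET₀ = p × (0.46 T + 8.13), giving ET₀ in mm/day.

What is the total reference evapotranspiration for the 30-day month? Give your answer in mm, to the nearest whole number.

ET₀ = 0.30 × (0.46 × 31.0 + 8.13) = 0.30 × 22.390 = 6.7170 mm/d
Monthly total = 6.7170 × 30 = 201.510 mm

202 mm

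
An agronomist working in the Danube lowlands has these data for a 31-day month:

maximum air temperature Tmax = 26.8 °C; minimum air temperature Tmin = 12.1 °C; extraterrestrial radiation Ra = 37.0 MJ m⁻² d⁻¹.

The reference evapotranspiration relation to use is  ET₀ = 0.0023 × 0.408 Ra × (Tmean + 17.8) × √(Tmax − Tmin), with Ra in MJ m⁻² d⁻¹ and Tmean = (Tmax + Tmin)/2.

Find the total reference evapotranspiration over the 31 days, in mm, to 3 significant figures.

154 mm

Tmean = (26.8 + 12.1)/2 = 19.45 °C
0.408 Ra = 0.408 × 37.0 = 15.0960 mm/d equivalent
ET₀ = 0.0023 × 15.0960 × (19.45 + 17.8) × √14.7 = 0.0023 × 15.0960 × 37.25 × 3.8341 = 4.9588 mm/d
Over 31 days: 4.9588 × 31 = 153.723 mm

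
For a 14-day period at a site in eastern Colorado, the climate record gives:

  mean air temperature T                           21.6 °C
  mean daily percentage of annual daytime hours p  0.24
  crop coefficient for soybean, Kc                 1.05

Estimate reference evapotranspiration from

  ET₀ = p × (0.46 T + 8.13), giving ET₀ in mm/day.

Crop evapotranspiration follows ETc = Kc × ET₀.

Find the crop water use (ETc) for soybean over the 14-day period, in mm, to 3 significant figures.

63.7 mm

ET₀ = 0.24 × (0.46 × 21.6 + 8.13) = 0.24 × 18.066 = 4.3358 mm/d
ETc = Kc × ET₀ = 1.05 × 4.3358 = 4.5526 mm/d
Over 14 days: 4.5526 × 14 = 63.736 mm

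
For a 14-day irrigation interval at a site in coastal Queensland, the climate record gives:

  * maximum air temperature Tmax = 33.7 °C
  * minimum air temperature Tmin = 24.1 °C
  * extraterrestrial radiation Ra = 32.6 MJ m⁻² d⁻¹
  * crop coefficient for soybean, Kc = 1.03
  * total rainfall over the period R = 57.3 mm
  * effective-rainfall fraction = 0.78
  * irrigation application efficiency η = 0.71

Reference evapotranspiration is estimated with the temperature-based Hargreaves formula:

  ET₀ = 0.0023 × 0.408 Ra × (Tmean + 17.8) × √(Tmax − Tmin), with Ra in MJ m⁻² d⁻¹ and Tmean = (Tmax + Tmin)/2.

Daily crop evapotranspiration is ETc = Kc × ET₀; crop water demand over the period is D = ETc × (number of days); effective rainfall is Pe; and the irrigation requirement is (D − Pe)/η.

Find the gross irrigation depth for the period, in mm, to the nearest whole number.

Tmean = (33.7 + 24.1)/2 = 28.90 °C
0.408 Ra = 0.408 × 32.6 = 13.3008 mm/d equivalent
ET₀ = 0.0023 × 13.3008 × (28.90 + 17.8) × √9.6 = 0.0023 × 13.3008 × 46.70 × 3.0984 = 4.4265 mm/d
ETc = Kc × ET₀ = 1.03 × 4.4265 = 4.5593 mm/d
Crop demand D = ETc × 14 d = 4.5593 × 14 = 63.830 mm
Pe = 0.78 × 57.3 = 44.694 mm
D − Pe = 63.830 − 44.694 = 19.136 mm
Gross irrigation = 19.136 / 0.71 = 26.952 mm

27 mm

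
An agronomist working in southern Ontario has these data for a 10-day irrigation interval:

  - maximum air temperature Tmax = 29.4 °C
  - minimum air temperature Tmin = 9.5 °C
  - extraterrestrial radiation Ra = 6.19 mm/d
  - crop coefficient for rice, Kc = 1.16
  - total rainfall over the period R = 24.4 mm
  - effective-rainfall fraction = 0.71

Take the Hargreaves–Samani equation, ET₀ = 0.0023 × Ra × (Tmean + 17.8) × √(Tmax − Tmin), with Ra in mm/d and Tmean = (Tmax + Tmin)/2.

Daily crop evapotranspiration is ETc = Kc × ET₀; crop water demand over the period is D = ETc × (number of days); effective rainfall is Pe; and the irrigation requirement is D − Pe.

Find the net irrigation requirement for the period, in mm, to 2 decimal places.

Tmean = (29.4 + 9.5)/2 = 19.45 °C
ET₀ = 0.0023 × 6.19 × (19.45 + 17.8) × √19.9 = 0.0023 × 6.19 × 37.25 × 4.4609 = 2.3657 mm/d
ETc = Kc × ET₀ = 1.16 × 2.3657 = 2.7442 mm/d
Crop demand D = ETc × 10 d = 2.7442 × 10 = 27.442 mm
Pe = 0.71 × 24.4 = 17.324 mm
D − Pe = 27.442 − 17.324 = 10.118 mm

10.12 mm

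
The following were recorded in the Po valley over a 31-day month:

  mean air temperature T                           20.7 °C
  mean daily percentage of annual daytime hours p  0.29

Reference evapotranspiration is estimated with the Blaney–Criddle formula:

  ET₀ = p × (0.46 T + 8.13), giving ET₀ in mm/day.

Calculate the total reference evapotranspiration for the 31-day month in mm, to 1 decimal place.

ET₀ = 0.29 × (0.46 × 20.7 + 8.13) = 0.29 × 17.652 = 5.1191 mm/d
Monthly total = 5.1191 × 31 = 158.692 mm

158.7 mm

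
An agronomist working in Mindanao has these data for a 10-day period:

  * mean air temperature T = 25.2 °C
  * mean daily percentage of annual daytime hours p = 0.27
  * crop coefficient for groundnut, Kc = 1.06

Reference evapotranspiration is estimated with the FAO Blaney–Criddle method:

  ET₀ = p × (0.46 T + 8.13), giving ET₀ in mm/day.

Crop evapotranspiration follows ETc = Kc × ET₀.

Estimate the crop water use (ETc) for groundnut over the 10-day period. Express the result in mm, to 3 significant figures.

ET₀ = 0.27 × (0.46 × 25.2 + 8.13) = 0.27 × 19.722 = 5.3249 mm/d
ETc = Kc × ET₀ = 1.06 × 5.3249 = 5.6444 mm/d
Over 10 days: 5.6444 × 10 = 56.444 mm

56.4 mm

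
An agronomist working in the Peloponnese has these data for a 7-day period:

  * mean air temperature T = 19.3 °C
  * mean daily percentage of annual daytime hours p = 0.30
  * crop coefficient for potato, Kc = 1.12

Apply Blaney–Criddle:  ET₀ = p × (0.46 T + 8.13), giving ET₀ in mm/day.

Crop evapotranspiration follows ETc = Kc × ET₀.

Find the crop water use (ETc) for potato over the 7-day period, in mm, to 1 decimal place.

40.0 mm

ET₀ = 0.30 × (0.46 × 19.3 + 8.13) = 0.30 × 17.008 = 5.1024 mm/d
ETc = Kc × ET₀ = 1.12 × 5.1024 = 5.7147 mm/d
Over 7 days: 5.7147 × 7 = 40.003 mm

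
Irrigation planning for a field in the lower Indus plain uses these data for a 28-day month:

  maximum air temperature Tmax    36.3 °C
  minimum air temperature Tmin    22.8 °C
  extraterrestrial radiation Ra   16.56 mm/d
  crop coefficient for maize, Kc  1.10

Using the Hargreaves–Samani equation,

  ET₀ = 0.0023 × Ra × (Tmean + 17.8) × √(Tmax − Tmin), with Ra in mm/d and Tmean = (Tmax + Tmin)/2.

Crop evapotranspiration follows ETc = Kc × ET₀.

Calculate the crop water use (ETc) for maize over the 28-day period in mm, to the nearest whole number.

204 mm

Tmean = (36.3 + 22.8)/2 = 29.55 °C
ET₀ = 0.0023 × 16.56 × (29.55 + 17.8) × √13.5 = 0.0023 × 16.56 × 47.35 × 3.6742 = 6.6263 mm/d
ETc = Kc × ET₀ = 1.10 × 6.6263 = 7.2889 mm/d
Over 28 days: 7.2889 × 28 = 204.089 mm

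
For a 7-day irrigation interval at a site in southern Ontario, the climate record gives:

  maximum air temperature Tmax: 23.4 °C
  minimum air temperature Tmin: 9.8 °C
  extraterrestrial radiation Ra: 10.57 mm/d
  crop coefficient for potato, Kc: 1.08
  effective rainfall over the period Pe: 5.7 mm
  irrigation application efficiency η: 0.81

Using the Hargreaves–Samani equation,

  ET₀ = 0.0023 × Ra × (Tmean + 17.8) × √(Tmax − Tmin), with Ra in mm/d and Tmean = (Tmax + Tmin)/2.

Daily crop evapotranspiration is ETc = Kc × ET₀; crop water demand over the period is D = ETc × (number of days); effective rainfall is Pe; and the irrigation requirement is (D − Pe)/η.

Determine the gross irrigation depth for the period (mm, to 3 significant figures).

Tmean = (23.4 + 9.8)/2 = 16.60 °C
ET₀ = 0.0023 × 10.57 × (16.60 + 17.8) × √13.6 = 0.0023 × 10.57 × 34.40 × 3.6878 = 3.0841 mm/d
ETc = Kc × ET₀ = 1.08 × 3.0841 = 3.3308 mm/d
Crop demand D = ETc × 7 d = 3.3308 × 7 = 23.316 mm
D − Pe = 23.316 − 5.7 = 17.616 mm
Gross irrigation = 17.616 / 0.81 = 21.748 mm

21.7 mm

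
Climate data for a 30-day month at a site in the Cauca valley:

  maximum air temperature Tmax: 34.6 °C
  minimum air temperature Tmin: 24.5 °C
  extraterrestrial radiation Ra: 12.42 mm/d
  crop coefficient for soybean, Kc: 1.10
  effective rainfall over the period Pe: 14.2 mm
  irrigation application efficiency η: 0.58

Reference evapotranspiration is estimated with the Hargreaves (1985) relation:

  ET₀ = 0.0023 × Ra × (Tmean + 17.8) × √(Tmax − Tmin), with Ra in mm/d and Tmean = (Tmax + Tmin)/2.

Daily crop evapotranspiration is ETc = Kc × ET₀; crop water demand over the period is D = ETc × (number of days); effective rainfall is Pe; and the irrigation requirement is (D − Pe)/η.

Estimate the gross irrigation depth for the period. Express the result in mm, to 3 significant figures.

220 mm

Tmean = (34.6 + 24.5)/2 = 29.55 °C
ET₀ = 0.0023 × 12.42 × (29.55 + 17.8) × √10.1 = 0.0023 × 12.42 × 47.35 × 3.1780 = 4.2986 mm/d
ETc = Kc × ET₀ = 1.10 × 4.2986 = 4.7285 mm/d
Crop demand D = ETc × 30 d = 4.7285 × 30 = 141.855 mm
D − Pe = 141.855 − 14.2 = 127.655 mm
Gross irrigation = 127.655 / 0.58 = 220.095 mm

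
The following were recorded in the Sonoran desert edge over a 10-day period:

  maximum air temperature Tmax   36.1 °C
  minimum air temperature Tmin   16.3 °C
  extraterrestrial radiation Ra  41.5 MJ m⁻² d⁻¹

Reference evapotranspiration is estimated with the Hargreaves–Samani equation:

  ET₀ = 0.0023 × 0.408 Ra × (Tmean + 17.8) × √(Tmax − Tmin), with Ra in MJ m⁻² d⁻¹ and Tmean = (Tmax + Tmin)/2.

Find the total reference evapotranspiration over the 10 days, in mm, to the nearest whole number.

Tmean = (36.1 + 16.3)/2 = 26.20 °C
0.408 Ra = 0.408 × 41.5 = 16.9320 mm/d equivalent
ET₀ = 0.0023 × 16.9320 × (26.20 + 17.8) × √19.8 = 0.0023 × 16.9320 × 44.00 × 4.4497 = 7.6246 mm/d
Over 10 days: 7.6246 × 10 = 76.246 mm

76 mm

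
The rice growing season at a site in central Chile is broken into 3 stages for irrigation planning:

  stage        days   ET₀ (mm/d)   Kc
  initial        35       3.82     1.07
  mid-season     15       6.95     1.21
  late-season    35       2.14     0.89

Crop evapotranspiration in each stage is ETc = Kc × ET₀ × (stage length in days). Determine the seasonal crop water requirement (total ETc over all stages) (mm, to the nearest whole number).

initial: 1.07 × 3.82 × 35 = 143.06 mm
mid-season: 1.21 × 6.95 × 15 = 126.14 mm
late-season: 0.89 × 2.14 × 35 = 66.66 mm
Seasonal total = 335.86 mm

336 mm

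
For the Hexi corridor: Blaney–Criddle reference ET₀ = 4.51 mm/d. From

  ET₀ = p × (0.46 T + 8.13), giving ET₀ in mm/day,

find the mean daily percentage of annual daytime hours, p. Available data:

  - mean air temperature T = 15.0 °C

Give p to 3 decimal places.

0.300

p = ET₀ / (0.46 T + 8.13) = 4.51 / (0.46 × 15.0 + 8.13) = 4.51 / 15.030 = 0.3001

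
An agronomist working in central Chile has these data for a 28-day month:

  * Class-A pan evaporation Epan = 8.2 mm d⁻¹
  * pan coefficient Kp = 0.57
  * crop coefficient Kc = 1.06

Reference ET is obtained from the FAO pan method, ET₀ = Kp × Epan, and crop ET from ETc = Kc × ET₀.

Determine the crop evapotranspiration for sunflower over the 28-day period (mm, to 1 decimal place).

ET₀ = 0.57 × 8.2 = 4.6740 mm/d
ETc = Kc × ET₀ = 1.06 × 4.6740 = 4.9544 mm/d
Over 28 days: 4.9544 × 28 = 138.723 mm

138.7 mm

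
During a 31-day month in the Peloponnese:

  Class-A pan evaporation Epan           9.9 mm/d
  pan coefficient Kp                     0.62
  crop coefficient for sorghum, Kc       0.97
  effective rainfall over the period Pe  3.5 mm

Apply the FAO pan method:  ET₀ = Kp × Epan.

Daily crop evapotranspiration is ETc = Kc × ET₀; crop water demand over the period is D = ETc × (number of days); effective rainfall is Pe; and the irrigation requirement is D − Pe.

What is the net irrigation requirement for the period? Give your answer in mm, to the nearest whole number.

ET₀ = 0.62 × 9.9 = 6.1380 mm/d
ETc = Kc × ET₀ = 0.97 × 6.1380 = 5.9539 mm/d
Crop demand D = ETc × 31 d = 5.9539 × 31 = 184.571 mm
D − Pe = 184.571 − 3.5 = 181.071 mm

181 mm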